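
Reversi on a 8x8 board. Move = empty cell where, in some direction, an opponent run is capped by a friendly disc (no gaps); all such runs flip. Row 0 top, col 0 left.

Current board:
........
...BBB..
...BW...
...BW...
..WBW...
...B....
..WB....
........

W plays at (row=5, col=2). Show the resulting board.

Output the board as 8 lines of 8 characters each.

Place W at (5,2); scan 8 dirs for brackets.
Dir NW: first cell '.' (not opp) -> no flip
Dir N: first cell 'W' (not opp) -> no flip
Dir NE: opp run (4,3) capped by W -> flip
Dir W: first cell '.' (not opp) -> no flip
Dir E: opp run (5,3), next='.' -> no flip
Dir SW: first cell '.' (not opp) -> no flip
Dir S: first cell 'W' (not opp) -> no flip
Dir SE: opp run (6,3), next='.' -> no flip
All flips: (4,3)

Answer: ........
...BBB..
...BW...
...BW...
..WWW...
..WB....
..WB....
........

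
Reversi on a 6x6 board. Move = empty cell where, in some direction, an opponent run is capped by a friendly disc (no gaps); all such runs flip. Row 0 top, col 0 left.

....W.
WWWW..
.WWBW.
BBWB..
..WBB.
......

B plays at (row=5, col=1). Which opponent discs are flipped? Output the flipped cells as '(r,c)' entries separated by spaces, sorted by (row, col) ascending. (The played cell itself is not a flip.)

Answer: (4,2)

Derivation:
Dir NW: first cell '.' (not opp) -> no flip
Dir N: first cell '.' (not opp) -> no flip
Dir NE: opp run (4,2) capped by B -> flip
Dir W: first cell '.' (not opp) -> no flip
Dir E: first cell '.' (not opp) -> no flip
Dir SW: edge -> no flip
Dir S: edge -> no flip
Dir SE: edge -> no flip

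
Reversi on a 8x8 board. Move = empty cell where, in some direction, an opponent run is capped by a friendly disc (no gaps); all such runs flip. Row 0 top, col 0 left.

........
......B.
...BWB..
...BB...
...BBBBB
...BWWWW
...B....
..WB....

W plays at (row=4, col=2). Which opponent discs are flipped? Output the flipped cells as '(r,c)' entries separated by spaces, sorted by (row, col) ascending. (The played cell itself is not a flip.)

Dir NW: first cell '.' (not opp) -> no flip
Dir N: first cell '.' (not opp) -> no flip
Dir NE: opp run (3,3) capped by W -> flip
Dir W: first cell '.' (not opp) -> no flip
Dir E: opp run (4,3) (4,4) (4,5) (4,6) (4,7), next=edge -> no flip
Dir SW: first cell '.' (not opp) -> no flip
Dir S: first cell '.' (not opp) -> no flip
Dir SE: opp run (5,3), next='.' -> no flip

Answer: (3,3)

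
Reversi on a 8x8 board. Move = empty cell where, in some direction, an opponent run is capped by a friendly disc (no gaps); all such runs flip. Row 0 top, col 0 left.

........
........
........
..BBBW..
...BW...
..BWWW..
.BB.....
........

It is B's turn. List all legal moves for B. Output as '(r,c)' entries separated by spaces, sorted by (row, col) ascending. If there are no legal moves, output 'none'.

(2,4): no bracket -> illegal
(2,5): no bracket -> illegal
(2,6): flips 3 -> legal
(3,6): flips 1 -> legal
(4,2): no bracket -> illegal
(4,5): flips 1 -> legal
(4,6): no bracket -> illegal
(5,6): flips 3 -> legal
(6,3): flips 1 -> legal
(6,4): flips 2 -> legal
(6,5): flips 1 -> legal
(6,6): flips 2 -> legal

Answer: (2,6) (3,6) (4,5) (5,6) (6,3) (6,4) (6,5) (6,6)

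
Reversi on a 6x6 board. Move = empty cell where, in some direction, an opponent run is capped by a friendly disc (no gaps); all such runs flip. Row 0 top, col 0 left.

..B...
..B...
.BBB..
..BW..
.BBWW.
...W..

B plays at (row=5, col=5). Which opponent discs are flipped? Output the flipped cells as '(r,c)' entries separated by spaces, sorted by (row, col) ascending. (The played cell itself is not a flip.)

Dir NW: opp run (4,4) (3,3) capped by B -> flip
Dir N: first cell '.' (not opp) -> no flip
Dir NE: edge -> no flip
Dir W: first cell '.' (not opp) -> no flip
Dir E: edge -> no flip
Dir SW: edge -> no flip
Dir S: edge -> no flip
Dir SE: edge -> no flip

Answer: (3,3) (4,4)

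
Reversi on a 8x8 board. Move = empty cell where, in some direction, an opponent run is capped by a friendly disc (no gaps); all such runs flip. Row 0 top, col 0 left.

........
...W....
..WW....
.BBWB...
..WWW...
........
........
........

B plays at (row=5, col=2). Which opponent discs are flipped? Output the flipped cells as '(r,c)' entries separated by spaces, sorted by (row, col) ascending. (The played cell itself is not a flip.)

Dir NW: first cell '.' (not opp) -> no flip
Dir N: opp run (4,2) capped by B -> flip
Dir NE: opp run (4,3) capped by B -> flip
Dir W: first cell '.' (not opp) -> no flip
Dir E: first cell '.' (not opp) -> no flip
Dir SW: first cell '.' (not opp) -> no flip
Dir S: first cell '.' (not opp) -> no flip
Dir SE: first cell '.' (not opp) -> no flip

Answer: (4,2) (4,3)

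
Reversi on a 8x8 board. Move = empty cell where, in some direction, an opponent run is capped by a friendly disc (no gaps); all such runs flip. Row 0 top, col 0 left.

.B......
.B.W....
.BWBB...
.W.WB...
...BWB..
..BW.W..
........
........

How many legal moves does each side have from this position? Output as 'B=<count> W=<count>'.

Answer: B=9 W=9

Derivation:
-- B to move --
(0,2): flips 1 -> legal
(0,3): flips 1 -> legal
(0,4): no bracket -> illegal
(1,2): no bracket -> illegal
(1,4): no bracket -> illegal
(2,0): no bracket -> illegal
(3,0): no bracket -> illegal
(3,2): flips 1 -> legal
(3,5): no bracket -> illegal
(4,0): no bracket -> illegal
(4,1): flips 1 -> legal
(4,2): flips 1 -> legal
(4,6): no bracket -> illegal
(5,4): flips 2 -> legal
(5,6): no bracket -> illegal
(6,2): no bracket -> illegal
(6,3): flips 1 -> legal
(6,4): no bracket -> illegal
(6,5): flips 1 -> legal
(6,6): flips 4 -> legal
B mobility = 9
-- W to move --
(0,0): flips 1 -> legal
(0,2): no bracket -> illegal
(1,0): no bracket -> illegal
(1,2): no bracket -> illegal
(1,4): flips 2 -> legal
(1,5): flips 1 -> legal
(2,0): flips 1 -> legal
(2,5): flips 2 -> legal
(3,0): no bracket -> illegal
(3,2): no bracket -> illegal
(3,5): flips 3 -> legal
(3,6): no bracket -> illegal
(4,1): no bracket -> illegal
(4,2): flips 1 -> legal
(4,6): flips 1 -> legal
(5,1): flips 1 -> legal
(5,4): no bracket -> illegal
(5,6): no bracket -> illegal
(6,1): no bracket -> illegal
(6,2): no bracket -> illegal
(6,3): no bracket -> illegal
W mobility = 9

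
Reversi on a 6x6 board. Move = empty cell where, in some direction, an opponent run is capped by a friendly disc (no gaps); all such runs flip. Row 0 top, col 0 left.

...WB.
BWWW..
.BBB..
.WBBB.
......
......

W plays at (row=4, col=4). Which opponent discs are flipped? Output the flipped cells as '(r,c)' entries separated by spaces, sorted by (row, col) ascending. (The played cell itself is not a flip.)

Dir NW: opp run (3,3) (2,2) capped by W -> flip
Dir N: opp run (3,4), next='.' -> no flip
Dir NE: first cell '.' (not opp) -> no flip
Dir W: first cell '.' (not opp) -> no flip
Dir E: first cell '.' (not opp) -> no flip
Dir SW: first cell '.' (not opp) -> no flip
Dir S: first cell '.' (not opp) -> no flip
Dir SE: first cell '.' (not opp) -> no flip

Answer: (2,2) (3,3)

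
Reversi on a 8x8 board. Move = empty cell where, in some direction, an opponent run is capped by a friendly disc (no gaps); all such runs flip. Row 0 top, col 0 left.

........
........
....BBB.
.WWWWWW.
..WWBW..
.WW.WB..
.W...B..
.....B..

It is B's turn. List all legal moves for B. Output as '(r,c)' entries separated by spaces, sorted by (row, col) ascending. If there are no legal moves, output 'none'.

Answer: (2,1) (2,2) (4,1) (4,6) (4,7) (5,3) (6,0) (6,4) (7,0)

Derivation:
(2,0): no bracket -> illegal
(2,1): flips 3 -> legal
(2,2): flips 1 -> legal
(2,3): no bracket -> illegal
(2,7): no bracket -> illegal
(3,0): no bracket -> illegal
(3,7): no bracket -> illegal
(4,0): no bracket -> illegal
(4,1): flips 2 -> legal
(4,6): flips 3 -> legal
(4,7): flips 1 -> legal
(5,0): no bracket -> illegal
(5,3): flips 1 -> legal
(5,6): no bracket -> illegal
(6,0): flips 3 -> legal
(6,2): no bracket -> illegal
(6,3): no bracket -> illegal
(6,4): flips 1 -> legal
(7,0): flips 4 -> legal
(7,1): no bracket -> illegal
(7,2): no bracket -> illegal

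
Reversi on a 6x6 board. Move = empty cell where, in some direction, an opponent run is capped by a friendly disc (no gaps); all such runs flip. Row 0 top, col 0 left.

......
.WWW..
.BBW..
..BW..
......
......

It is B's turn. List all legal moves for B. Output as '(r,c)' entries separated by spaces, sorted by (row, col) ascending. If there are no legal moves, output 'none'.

(0,0): flips 1 -> legal
(0,1): flips 1 -> legal
(0,2): flips 1 -> legal
(0,3): flips 1 -> legal
(0,4): flips 1 -> legal
(1,0): no bracket -> illegal
(1,4): flips 1 -> legal
(2,0): no bracket -> illegal
(2,4): flips 1 -> legal
(3,4): flips 1 -> legal
(4,2): no bracket -> illegal
(4,3): no bracket -> illegal
(4,4): flips 1 -> legal

Answer: (0,0) (0,1) (0,2) (0,3) (0,4) (1,4) (2,4) (3,4) (4,4)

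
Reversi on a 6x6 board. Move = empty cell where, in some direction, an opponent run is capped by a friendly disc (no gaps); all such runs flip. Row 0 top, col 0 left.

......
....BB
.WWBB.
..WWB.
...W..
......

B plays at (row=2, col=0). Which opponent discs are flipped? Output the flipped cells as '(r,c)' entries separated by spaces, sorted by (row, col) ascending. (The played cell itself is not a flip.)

Dir NW: edge -> no flip
Dir N: first cell '.' (not opp) -> no flip
Dir NE: first cell '.' (not opp) -> no flip
Dir W: edge -> no flip
Dir E: opp run (2,1) (2,2) capped by B -> flip
Dir SW: edge -> no flip
Dir S: first cell '.' (not opp) -> no flip
Dir SE: first cell '.' (not opp) -> no flip

Answer: (2,1) (2,2)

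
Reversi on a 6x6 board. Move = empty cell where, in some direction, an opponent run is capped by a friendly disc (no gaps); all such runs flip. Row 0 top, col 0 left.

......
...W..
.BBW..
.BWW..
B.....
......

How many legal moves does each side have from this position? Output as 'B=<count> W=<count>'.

-- B to move --
(0,2): no bracket -> illegal
(0,3): no bracket -> illegal
(0,4): flips 1 -> legal
(1,2): no bracket -> illegal
(1,4): no bracket -> illegal
(2,4): flips 1 -> legal
(3,4): flips 2 -> legal
(4,1): no bracket -> illegal
(4,2): flips 1 -> legal
(4,3): flips 1 -> legal
(4,4): flips 1 -> legal
B mobility = 6
-- W to move --
(1,0): flips 1 -> legal
(1,1): flips 1 -> legal
(1,2): flips 1 -> legal
(2,0): flips 2 -> legal
(3,0): flips 1 -> legal
(4,1): no bracket -> illegal
(4,2): no bracket -> illegal
(5,0): no bracket -> illegal
(5,1): no bracket -> illegal
W mobility = 5

Answer: B=6 W=5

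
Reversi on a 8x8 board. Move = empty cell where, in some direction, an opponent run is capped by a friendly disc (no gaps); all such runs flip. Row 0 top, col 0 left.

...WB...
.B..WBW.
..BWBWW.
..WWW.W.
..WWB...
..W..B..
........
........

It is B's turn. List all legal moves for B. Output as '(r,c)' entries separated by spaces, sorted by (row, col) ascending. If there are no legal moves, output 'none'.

(0,2): flips 1 -> legal
(0,5): no bracket -> illegal
(0,6): no bracket -> illegal
(0,7): no bracket -> illegal
(1,2): no bracket -> illegal
(1,3): flips 1 -> legal
(1,7): flips 1 -> legal
(2,1): no bracket -> illegal
(2,7): flips 2 -> legal
(3,1): no bracket -> illegal
(3,5): flips 1 -> legal
(3,7): flips 1 -> legal
(4,1): flips 2 -> legal
(4,5): no bracket -> illegal
(4,6): no bracket -> illegal
(4,7): no bracket -> illegal
(5,1): flips 2 -> legal
(5,3): no bracket -> illegal
(5,4): no bracket -> illegal
(6,1): no bracket -> illegal
(6,2): flips 3 -> legal
(6,3): no bracket -> illegal

Answer: (0,2) (1,3) (1,7) (2,7) (3,5) (3,7) (4,1) (5,1) (6,2)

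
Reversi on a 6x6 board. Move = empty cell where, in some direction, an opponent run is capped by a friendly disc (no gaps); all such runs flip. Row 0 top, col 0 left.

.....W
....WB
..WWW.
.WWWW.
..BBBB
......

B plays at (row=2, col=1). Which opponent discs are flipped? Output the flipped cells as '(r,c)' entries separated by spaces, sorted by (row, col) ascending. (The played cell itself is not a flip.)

Dir NW: first cell '.' (not opp) -> no flip
Dir N: first cell '.' (not opp) -> no flip
Dir NE: first cell '.' (not opp) -> no flip
Dir W: first cell '.' (not opp) -> no flip
Dir E: opp run (2,2) (2,3) (2,4), next='.' -> no flip
Dir SW: first cell '.' (not opp) -> no flip
Dir S: opp run (3,1), next='.' -> no flip
Dir SE: opp run (3,2) capped by B -> flip

Answer: (3,2)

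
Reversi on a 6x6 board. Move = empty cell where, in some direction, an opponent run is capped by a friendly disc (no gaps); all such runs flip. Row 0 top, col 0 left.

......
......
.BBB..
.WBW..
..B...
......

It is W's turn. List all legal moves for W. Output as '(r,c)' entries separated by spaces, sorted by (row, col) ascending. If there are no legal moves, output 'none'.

Answer: (1,1) (1,3) (5,1) (5,3)

Derivation:
(1,0): no bracket -> illegal
(1,1): flips 2 -> legal
(1,2): no bracket -> illegal
(1,3): flips 2 -> legal
(1,4): no bracket -> illegal
(2,0): no bracket -> illegal
(2,4): no bracket -> illegal
(3,0): no bracket -> illegal
(3,4): no bracket -> illegal
(4,1): no bracket -> illegal
(4,3): no bracket -> illegal
(5,1): flips 1 -> legal
(5,2): no bracket -> illegal
(5,3): flips 1 -> legal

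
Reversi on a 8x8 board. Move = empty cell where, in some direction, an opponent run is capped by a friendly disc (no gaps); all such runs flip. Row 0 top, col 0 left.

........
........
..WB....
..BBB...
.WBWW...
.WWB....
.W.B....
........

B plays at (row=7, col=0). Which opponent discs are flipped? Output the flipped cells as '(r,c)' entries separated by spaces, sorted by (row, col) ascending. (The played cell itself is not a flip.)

Dir NW: edge -> no flip
Dir N: first cell '.' (not opp) -> no flip
Dir NE: opp run (6,1) (5,2) (4,3) capped by B -> flip
Dir W: edge -> no flip
Dir E: first cell '.' (not opp) -> no flip
Dir SW: edge -> no flip
Dir S: edge -> no flip
Dir SE: edge -> no flip

Answer: (4,3) (5,2) (6,1)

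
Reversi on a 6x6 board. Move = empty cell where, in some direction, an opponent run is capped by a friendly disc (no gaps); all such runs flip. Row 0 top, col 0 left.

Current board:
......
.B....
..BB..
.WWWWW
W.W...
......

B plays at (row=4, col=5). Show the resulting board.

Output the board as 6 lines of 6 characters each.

Answer: ......
.B....
..BB..
.WWWBW
W.W..B
......

Derivation:
Place B at (4,5); scan 8 dirs for brackets.
Dir NW: opp run (3,4) capped by B -> flip
Dir N: opp run (3,5), next='.' -> no flip
Dir NE: edge -> no flip
Dir W: first cell '.' (not opp) -> no flip
Dir E: edge -> no flip
Dir SW: first cell '.' (not opp) -> no flip
Dir S: first cell '.' (not opp) -> no flip
Dir SE: edge -> no flip
All flips: (3,4)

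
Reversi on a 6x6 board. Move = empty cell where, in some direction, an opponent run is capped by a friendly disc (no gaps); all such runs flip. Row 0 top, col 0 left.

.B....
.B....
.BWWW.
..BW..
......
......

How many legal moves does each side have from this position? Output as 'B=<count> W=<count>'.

-- B to move --
(1,2): flips 1 -> legal
(1,3): no bracket -> illegal
(1,4): flips 1 -> legal
(1,5): no bracket -> illegal
(2,5): flips 3 -> legal
(3,1): no bracket -> illegal
(3,4): flips 1 -> legal
(3,5): no bracket -> illegal
(4,2): no bracket -> illegal
(4,3): no bracket -> illegal
(4,4): flips 2 -> legal
B mobility = 5
-- W to move --
(0,0): flips 1 -> legal
(0,2): no bracket -> illegal
(1,0): no bracket -> illegal
(1,2): no bracket -> illegal
(2,0): flips 1 -> legal
(3,0): no bracket -> illegal
(3,1): flips 1 -> legal
(4,1): flips 1 -> legal
(4,2): flips 1 -> legal
(4,3): no bracket -> illegal
W mobility = 5

Answer: B=5 W=5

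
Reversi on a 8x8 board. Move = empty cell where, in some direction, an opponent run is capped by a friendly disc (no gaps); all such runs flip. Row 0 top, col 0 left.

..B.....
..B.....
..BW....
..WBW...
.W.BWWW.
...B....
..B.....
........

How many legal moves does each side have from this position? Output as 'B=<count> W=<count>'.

-- B to move --
(1,3): flips 1 -> legal
(1,4): no bracket -> illegal
(2,1): flips 1 -> legal
(2,4): flips 1 -> legal
(2,5): flips 1 -> legal
(3,0): no bracket -> illegal
(3,1): flips 1 -> legal
(3,5): flips 2 -> legal
(3,6): no bracket -> illegal
(3,7): no bracket -> illegal
(4,0): no bracket -> illegal
(4,2): flips 1 -> legal
(4,7): flips 3 -> legal
(5,0): no bracket -> illegal
(5,1): no bracket -> illegal
(5,2): no bracket -> illegal
(5,4): no bracket -> illegal
(5,5): flips 1 -> legal
(5,6): flips 3 -> legal
(5,7): no bracket -> illegal
B mobility = 10
-- W to move --
(0,1): flips 1 -> legal
(0,3): no bracket -> illegal
(1,1): flips 2 -> legal
(1,3): no bracket -> illegal
(2,1): flips 1 -> legal
(2,4): no bracket -> illegal
(3,1): no bracket -> illegal
(4,2): flips 1 -> legal
(5,1): no bracket -> illegal
(5,2): flips 1 -> legal
(5,4): flips 1 -> legal
(6,1): no bracket -> illegal
(6,3): flips 3 -> legal
(6,4): no bracket -> illegal
(7,1): flips 2 -> legal
(7,2): no bracket -> illegal
(7,3): no bracket -> illegal
W mobility = 8

Answer: B=10 W=8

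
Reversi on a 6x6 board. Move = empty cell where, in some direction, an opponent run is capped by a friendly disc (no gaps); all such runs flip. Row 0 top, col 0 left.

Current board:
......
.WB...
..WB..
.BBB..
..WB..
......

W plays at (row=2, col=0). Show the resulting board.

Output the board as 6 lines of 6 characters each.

Answer: ......
.WB...
W.WB..
.WBB..
..WB..
......

Derivation:
Place W at (2,0); scan 8 dirs for brackets.
Dir NW: edge -> no flip
Dir N: first cell '.' (not opp) -> no flip
Dir NE: first cell 'W' (not opp) -> no flip
Dir W: edge -> no flip
Dir E: first cell '.' (not opp) -> no flip
Dir SW: edge -> no flip
Dir S: first cell '.' (not opp) -> no flip
Dir SE: opp run (3,1) capped by W -> flip
All flips: (3,1)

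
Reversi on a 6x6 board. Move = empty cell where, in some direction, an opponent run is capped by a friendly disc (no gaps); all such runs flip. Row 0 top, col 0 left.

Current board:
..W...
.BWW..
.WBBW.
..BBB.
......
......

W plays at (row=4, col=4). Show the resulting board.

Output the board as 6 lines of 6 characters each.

Answer: ..W...
.BWW..
.WBBW.
..BBW.
....W.
......

Derivation:
Place W at (4,4); scan 8 dirs for brackets.
Dir NW: opp run (3,3) (2,2) (1,1), next='.' -> no flip
Dir N: opp run (3,4) capped by W -> flip
Dir NE: first cell '.' (not opp) -> no flip
Dir W: first cell '.' (not opp) -> no flip
Dir E: first cell '.' (not opp) -> no flip
Dir SW: first cell '.' (not opp) -> no flip
Dir S: first cell '.' (not opp) -> no flip
Dir SE: first cell '.' (not opp) -> no flip
All flips: (3,4)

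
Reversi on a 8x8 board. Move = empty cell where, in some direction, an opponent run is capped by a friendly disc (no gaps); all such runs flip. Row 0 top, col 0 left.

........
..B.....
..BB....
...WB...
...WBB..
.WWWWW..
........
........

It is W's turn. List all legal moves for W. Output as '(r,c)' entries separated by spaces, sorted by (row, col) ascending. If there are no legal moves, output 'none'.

Answer: (1,1) (1,3) (2,4) (2,5) (3,5) (3,6) (4,6)

Derivation:
(0,1): no bracket -> illegal
(0,2): no bracket -> illegal
(0,3): no bracket -> illegal
(1,1): flips 1 -> legal
(1,3): flips 1 -> legal
(1,4): no bracket -> illegal
(2,1): no bracket -> illegal
(2,4): flips 2 -> legal
(2,5): flips 1 -> legal
(3,1): no bracket -> illegal
(3,2): no bracket -> illegal
(3,5): flips 3 -> legal
(3,6): flips 1 -> legal
(4,6): flips 2 -> legal
(5,6): no bracket -> illegal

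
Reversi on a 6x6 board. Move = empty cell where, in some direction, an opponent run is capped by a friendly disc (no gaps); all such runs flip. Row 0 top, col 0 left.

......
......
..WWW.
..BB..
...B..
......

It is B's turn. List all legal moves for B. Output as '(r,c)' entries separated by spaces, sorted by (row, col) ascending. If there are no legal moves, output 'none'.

Answer: (1,1) (1,2) (1,3) (1,4) (1,5)

Derivation:
(1,1): flips 1 -> legal
(1,2): flips 1 -> legal
(1,3): flips 1 -> legal
(1,4): flips 1 -> legal
(1,5): flips 1 -> legal
(2,1): no bracket -> illegal
(2,5): no bracket -> illegal
(3,1): no bracket -> illegal
(3,4): no bracket -> illegal
(3,5): no bracket -> illegal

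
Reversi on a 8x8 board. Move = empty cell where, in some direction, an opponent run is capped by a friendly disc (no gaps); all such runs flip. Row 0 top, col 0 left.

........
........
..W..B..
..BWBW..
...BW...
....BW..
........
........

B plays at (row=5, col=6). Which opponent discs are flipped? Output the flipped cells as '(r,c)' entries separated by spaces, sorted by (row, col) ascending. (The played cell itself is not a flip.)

Dir NW: first cell '.' (not opp) -> no flip
Dir N: first cell '.' (not opp) -> no flip
Dir NE: first cell '.' (not opp) -> no flip
Dir W: opp run (5,5) capped by B -> flip
Dir E: first cell '.' (not opp) -> no flip
Dir SW: first cell '.' (not opp) -> no flip
Dir S: first cell '.' (not opp) -> no flip
Dir SE: first cell '.' (not opp) -> no flip

Answer: (5,5)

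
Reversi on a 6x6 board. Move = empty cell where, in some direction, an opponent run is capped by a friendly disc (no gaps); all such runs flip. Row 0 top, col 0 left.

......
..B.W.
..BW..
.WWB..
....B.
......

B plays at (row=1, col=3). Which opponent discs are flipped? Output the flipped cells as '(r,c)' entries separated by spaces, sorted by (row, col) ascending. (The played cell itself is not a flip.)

Dir NW: first cell '.' (not opp) -> no flip
Dir N: first cell '.' (not opp) -> no flip
Dir NE: first cell '.' (not opp) -> no flip
Dir W: first cell 'B' (not opp) -> no flip
Dir E: opp run (1,4), next='.' -> no flip
Dir SW: first cell 'B' (not opp) -> no flip
Dir S: opp run (2,3) capped by B -> flip
Dir SE: first cell '.' (not opp) -> no flip

Answer: (2,3)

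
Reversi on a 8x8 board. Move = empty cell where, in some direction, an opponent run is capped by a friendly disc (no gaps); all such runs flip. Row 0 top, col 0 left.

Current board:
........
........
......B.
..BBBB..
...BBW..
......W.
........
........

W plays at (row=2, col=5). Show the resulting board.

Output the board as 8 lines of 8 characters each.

Place W at (2,5); scan 8 dirs for brackets.
Dir NW: first cell '.' (not opp) -> no flip
Dir N: first cell '.' (not opp) -> no flip
Dir NE: first cell '.' (not opp) -> no flip
Dir W: first cell '.' (not opp) -> no flip
Dir E: opp run (2,6), next='.' -> no flip
Dir SW: opp run (3,4) (4,3), next='.' -> no flip
Dir S: opp run (3,5) capped by W -> flip
Dir SE: first cell '.' (not opp) -> no flip
All flips: (3,5)

Answer: ........
........
.....WB.
..BBBW..
...BBW..
......W.
........
........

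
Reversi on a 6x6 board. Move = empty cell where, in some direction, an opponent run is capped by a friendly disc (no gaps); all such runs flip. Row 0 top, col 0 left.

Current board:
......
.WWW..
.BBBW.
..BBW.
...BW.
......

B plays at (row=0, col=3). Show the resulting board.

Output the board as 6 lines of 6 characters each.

Answer: ...B..
.WBB..
.BBBW.
..BBW.
...BW.
......

Derivation:
Place B at (0,3); scan 8 dirs for brackets.
Dir NW: edge -> no flip
Dir N: edge -> no flip
Dir NE: edge -> no flip
Dir W: first cell '.' (not opp) -> no flip
Dir E: first cell '.' (not opp) -> no flip
Dir SW: opp run (1,2) capped by B -> flip
Dir S: opp run (1,3) capped by B -> flip
Dir SE: first cell '.' (not opp) -> no flip
All flips: (1,2) (1,3)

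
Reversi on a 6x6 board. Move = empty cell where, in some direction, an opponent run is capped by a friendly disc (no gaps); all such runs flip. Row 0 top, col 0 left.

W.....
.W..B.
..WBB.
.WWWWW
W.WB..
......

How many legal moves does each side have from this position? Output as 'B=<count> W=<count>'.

-- B to move --
(0,1): no bracket -> illegal
(0,2): no bracket -> illegal
(1,0): no bracket -> illegal
(1,2): no bracket -> illegal
(1,3): no bracket -> illegal
(2,0): no bracket -> illegal
(2,1): flips 2 -> legal
(2,5): flips 1 -> legal
(3,0): no bracket -> illegal
(4,1): flips 2 -> legal
(4,4): flips 1 -> legal
(4,5): flips 1 -> legal
(5,0): no bracket -> illegal
(5,1): flips 2 -> legal
(5,2): no bracket -> illegal
(5,3): no bracket -> illegal
B mobility = 6
-- W to move --
(0,3): no bracket -> illegal
(0,4): flips 2 -> legal
(0,5): flips 2 -> legal
(1,2): flips 1 -> legal
(1,3): flips 2 -> legal
(1,5): flips 1 -> legal
(2,5): flips 2 -> legal
(4,4): flips 1 -> legal
(5,2): flips 1 -> legal
(5,3): flips 1 -> legal
(5,4): flips 1 -> legal
W mobility = 10

Answer: B=6 W=10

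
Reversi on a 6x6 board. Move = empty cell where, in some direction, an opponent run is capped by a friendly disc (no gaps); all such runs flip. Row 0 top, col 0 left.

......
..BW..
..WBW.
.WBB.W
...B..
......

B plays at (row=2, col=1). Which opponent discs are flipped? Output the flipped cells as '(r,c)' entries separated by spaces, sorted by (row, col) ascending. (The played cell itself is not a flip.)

Dir NW: first cell '.' (not opp) -> no flip
Dir N: first cell '.' (not opp) -> no flip
Dir NE: first cell 'B' (not opp) -> no flip
Dir W: first cell '.' (not opp) -> no flip
Dir E: opp run (2,2) capped by B -> flip
Dir SW: first cell '.' (not opp) -> no flip
Dir S: opp run (3,1), next='.' -> no flip
Dir SE: first cell 'B' (not opp) -> no flip

Answer: (2,2)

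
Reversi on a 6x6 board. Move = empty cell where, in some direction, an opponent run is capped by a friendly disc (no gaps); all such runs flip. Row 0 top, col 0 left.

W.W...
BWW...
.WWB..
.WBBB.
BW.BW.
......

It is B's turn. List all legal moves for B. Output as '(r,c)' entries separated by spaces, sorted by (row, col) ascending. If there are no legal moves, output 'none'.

Answer: (0,1) (1,3) (2,0) (3,0) (4,2) (4,5) (5,0) (5,4) (5,5)

Derivation:
(0,1): flips 1 -> legal
(0,3): no bracket -> illegal
(1,3): flips 4 -> legal
(2,0): flips 2 -> legal
(3,0): flips 1 -> legal
(3,5): no bracket -> illegal
(4,2): flips 1 -> legal
(4,5): flips 1 -> legal
(5,0): flips 1 -> legal
(5,1): no bracket -> illegal
(5,2): no bracket -> illegal
(5,3): no bracket -> illegal
(5,4): flips 1 -> legal
(5,5): flips 1 -> legal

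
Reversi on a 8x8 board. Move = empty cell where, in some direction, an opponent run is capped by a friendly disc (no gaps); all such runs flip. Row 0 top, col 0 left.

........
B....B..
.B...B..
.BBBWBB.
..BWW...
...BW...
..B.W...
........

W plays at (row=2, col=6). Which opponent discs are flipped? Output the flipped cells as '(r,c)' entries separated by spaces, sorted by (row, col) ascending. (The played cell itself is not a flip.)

Dir NW: opp run (1,5), next='.' -> no flip
Dir N: first cell '.' (not opp) -> no flip
Dir NE: first cell '.' (not opp) -> no flip
Dir W: opp run (2,5), next='.' -> no flip
Dir E: first cell '.' (not opp) -> no flip
Dir SW: opp run (3,5) capped by W -> flip
Dir S: opp run (3,6), next='.' -> no flip
Dir SE: first cell '.' (not opp) -> no flip

Answer: (3,5)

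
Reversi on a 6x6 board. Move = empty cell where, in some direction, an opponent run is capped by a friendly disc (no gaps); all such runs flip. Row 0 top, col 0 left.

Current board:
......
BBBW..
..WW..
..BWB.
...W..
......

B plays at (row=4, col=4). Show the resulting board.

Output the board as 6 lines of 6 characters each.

Place B at (4,4); scan 8 dirs for brackets.
Dir NW: opp run (3,3) (2,2) capped by B -> flip
Dir N: first cell 'B' (not opp) -> no flip
Dir NE: first cell '.' (not opp) -> no flip
Dir W: opp run (4,3), next='.' -> no flip
Dir E: first cell '.' (not opp) -> no flip
Dir SW: first cell '.' (not opp) -> no flip
Dir S: first cell '.' (not opp) -> no flip
Dir SE: first cell '.' (not opp) -> no flip
All flips: (2,2) (3,3)

Answer: ......
BBBW..
..BW..
..BBB.
...WB.
......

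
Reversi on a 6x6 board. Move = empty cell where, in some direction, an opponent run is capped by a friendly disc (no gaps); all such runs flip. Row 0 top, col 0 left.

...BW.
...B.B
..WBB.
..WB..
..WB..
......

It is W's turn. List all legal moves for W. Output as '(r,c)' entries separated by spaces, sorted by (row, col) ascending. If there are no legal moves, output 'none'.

Answer: (0,2) (1,4) (2,5) (3,4) (4,4) (5,4)

Derivation:
(0,2): flips 1 -> legal
(0,5): no bracket -> illegal
(1,2): no bracket -> illegal
(1,4): flips 1 -> legal
(2,5): flips 2 -> legal
(3,4): flips 1 -> legal
(3,5): no bracket -> illegal
(4,4): flips 2 -> legal
(5,2): no bracket -> illegal
(5,3): no bracket -> illegal
(5,4): flips 1 -> legal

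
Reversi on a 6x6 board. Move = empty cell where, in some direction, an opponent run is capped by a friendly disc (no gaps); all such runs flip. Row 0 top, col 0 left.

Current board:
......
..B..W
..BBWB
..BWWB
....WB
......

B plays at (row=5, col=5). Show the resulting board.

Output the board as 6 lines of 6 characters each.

Answer: ......
..B..W
..BBWB
..BBWB
....BB
.....B

Derivation:
Place B at (5,5); scan 8 dirs for brackets.
Dir NW: opp run (4,4) (3,3) capped by B -> flip
Dir N: first cell 'B' (not opp) -> no flip
Dir NE: edge -> no flip
Dir W: first cell '.' (not opp) -> no flip
Dir E: edge -> no flip
Dir SW: edge -> no flip
Dir S: edge -> no flip
Dir SE: edge -> no flip
All flips: (3,3) (4,4)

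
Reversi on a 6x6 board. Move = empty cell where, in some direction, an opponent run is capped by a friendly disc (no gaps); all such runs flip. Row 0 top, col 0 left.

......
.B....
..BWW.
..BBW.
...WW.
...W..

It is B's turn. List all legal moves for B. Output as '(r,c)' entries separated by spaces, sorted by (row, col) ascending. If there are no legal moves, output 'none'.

Answer: (1,3) (1,4) (1,5) (2,5) (3,5) (5,4) (5,5)

Derivation:
(1,2): no bracket -> illegal
(1,3): flips 1 -> legal
(1,4): flips 1 -> legal
(1,5): flips 1 -> legal
(2,5): flips 2 -> legal
(3,5): flips 1 -> legal
(4,2): no bracket -> illegal
(4,5): no bracket -> illegal
(5,2): no bracket -> illegal
(5,4): flips 1 -> legal
(5,5): flips 1 -> legal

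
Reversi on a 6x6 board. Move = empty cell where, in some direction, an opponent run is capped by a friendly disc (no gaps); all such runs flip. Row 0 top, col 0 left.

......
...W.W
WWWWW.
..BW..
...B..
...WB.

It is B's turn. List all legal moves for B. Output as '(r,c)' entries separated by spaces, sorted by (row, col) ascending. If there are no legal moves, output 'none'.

(0,2): no bracket -> illegal
(0,3): flips 3 -> legal
(0,4): no bracket -> illegal
(0,5): no bracket -> illegal
(1,0): flips 1 -> legal
(1,1): no bracket -> illegal
(1,2): flips 1 -> legal
(1,4): flips 1 -> legal
(2,5): no bracket -> illegal
(3,0): no bracket -> illegal
(3,1): no bracket -> illegal
(3,4): flips 1 -> legal
(3,5): no bracket -> illegal
(4,2): no bracket -> illegal
(4,4): no bracket -> illegal
(5,2): flips 1 -> legal

Answer: (0,3) (1,0) (1,2) (1,4) (3,4) (5,2)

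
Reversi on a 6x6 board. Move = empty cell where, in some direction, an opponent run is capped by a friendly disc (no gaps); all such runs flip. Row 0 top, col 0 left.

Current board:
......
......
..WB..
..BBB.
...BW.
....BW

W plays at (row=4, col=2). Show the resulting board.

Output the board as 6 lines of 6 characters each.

Answer: ......
......
..WB..
..WBB.
..WWW.
....BW

Derivation:
Place W at (4,2); scan 8 dirs for brackets.
Dir NW: first cell '.' (not opp) -> no flip
Dir N: opp run (3,2) capped by W -> flip
Dir NE: opp run (3,3), next='.' -> no flip
Dir W: first cell '.' (not opp) -> no flip
Dir E: opp run (4,3) capped by W -> flip
Dir SW: first cell '.' (not opp) -> no flip
Dir S: first cell '.' (not opp) -> no flip
Dir SE: first cell '.' (not opp) -> no flip
All flips: (3,2) (4,3)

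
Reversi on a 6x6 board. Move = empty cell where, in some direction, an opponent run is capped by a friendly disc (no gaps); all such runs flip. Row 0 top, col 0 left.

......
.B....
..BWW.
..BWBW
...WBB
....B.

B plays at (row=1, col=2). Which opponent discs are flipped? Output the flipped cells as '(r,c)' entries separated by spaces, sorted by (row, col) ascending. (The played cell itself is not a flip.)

Answer: (2,3)

Derivation:
Dir NW: first cell '.' (not opp) -> no flip
Dir N: first cell '.' (not opp) -> no flip
Dir NE: first cell '.' (not opp) -> no flip
Dir W: first cell 'B' (not opp) -> no flip
Dir E: first cell '.' (not opp) -> no flip
Dir SW: first cell '.' (not opp) -> no flip
Dir S: first cell 'B' (not opp) -> no flip
Dir SE: opp run (2,3) capped by B -> flip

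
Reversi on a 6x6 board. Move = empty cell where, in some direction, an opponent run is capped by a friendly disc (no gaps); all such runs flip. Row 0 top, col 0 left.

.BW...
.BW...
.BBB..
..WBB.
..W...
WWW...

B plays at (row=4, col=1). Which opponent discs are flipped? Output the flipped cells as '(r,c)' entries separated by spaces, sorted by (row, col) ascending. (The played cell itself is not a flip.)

Dir NW: first cell '.' (not opp) -> no flip
Dir N: first cell '.' (not opp) -> no flip
Dir NE: opp run (3,2) capped by B -> flip
Dir W: first cell '.' (not opp) -> no flip
Dir E: opp run (4,2), next='.' -> no flip
Dir SW: opp run (5,0), next=edge -> no flip
Dir S: opp run (5,1), next=edge -> no flip
Dir SE: opp run (5,2), next=edge -> no flip

Answer: (3,2)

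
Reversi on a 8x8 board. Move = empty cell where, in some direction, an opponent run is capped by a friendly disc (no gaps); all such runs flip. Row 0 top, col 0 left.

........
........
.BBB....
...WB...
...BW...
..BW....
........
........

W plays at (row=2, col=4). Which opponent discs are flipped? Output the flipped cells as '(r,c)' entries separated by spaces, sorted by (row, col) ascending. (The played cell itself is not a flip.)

Dir NW: first cell '.' (not opp) -> no flip
Dir N: first cell '.' (not opp) -> no flip
Dir NE: first cell '.' (not opp) -> no flip
Dir W: opp run (2,3) (2,2) (2,1), next='.' -> no flip
Dir E: first cell '.' (not opp) -> no flip
Dir SW: first cell 'W' (not opp) -> no flip
Dir S: opp run (3,4) capped by W -> flip
Dir SE: first cell '.' (not opp) -> no flip

Answer: (3,4)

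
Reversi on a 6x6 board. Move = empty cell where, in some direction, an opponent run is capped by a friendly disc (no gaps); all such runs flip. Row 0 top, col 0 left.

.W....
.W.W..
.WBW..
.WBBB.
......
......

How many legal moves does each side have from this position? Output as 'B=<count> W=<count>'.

Answer: B=10 W=5

Derivation:
-- B to move --
(0,0): flips 1 -> legal
(0,2): no bracket -> illegal
(0,3): flips 2 -> legal
(0,4): flips 1 -> legal
(1,0): flips 1 -> legal
(1,2): flips 1 -> legal
(1,4): flips 1 -> legal
(2,0): flips 1 -> legal
(2,4): flips 1 -> legal
(3,0): flips 1 -> legal
(4,0): flips 1 -> legal
(4,1): no bracket -> illegal
(4,2): no bracket -> illegal
B mobility = 10
-- W to move --
(1,2): no bracket -> illegal
(2,4): no bracket -> illegal
(2,5): no bracket -> illegal
(3,5): flips 3 -> legal
(4,1): flips 1 -> legal
(4,2): no bracket -> illegal
(4,3): flips 2 -> legal
(4,4): flips 2 -> legal
(4,5): flips 1 -> legal
W mobility = 5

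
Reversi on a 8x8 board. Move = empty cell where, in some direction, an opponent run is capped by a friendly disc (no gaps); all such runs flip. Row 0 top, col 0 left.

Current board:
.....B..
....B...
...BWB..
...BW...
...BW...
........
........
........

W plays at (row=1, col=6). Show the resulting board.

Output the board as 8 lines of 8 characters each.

Answer: .....B..
....B.W.
...BWW..
...BW...
...BW...
........
........
........

Derivation:
Place W at (1,6); scan 8 dirs for brackets.
Dir NW: opp run (0,5), next=edge -> no flip
Dir N: first cell '.' (not opp) -> no flip
Dir NE: first cell '.' (not opp) -> no flip
Dir W: first cell '.' (not opp) -> no flip
Dir E: first cell '.' (not opp) -> no flip
Dir SW: opp run (2,5) capped by W -> flip
Dir S: first cell '.' (not opp) -> no flip
Dir SE: first cell '.' (not opp) -> no flip
All flips: (2,5)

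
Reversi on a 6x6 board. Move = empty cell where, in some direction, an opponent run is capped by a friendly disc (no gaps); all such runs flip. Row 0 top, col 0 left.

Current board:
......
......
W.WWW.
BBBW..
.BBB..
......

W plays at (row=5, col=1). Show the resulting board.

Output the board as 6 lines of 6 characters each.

Place W at (5,1); scan 8 dirs for brackets.
Dir NW: first cell '.' (not opp) -> no flip
Dir N: opp run (4,1) (3,1), next='.' -> no flip
Dir NE: opp run (4,2) capped by W -> flip
Dir W: first cell '.' (not opp) -> no flip
Dir E: first cell '.' (not opp) -> no flip
Dir SW: edge -> no flip
Dir S: edge -> no flip
Dir SE: edge -> no flip
All flips: (4,2)

Answer: ......
......
W.WWW.
BBBW..
.BWB..
.W....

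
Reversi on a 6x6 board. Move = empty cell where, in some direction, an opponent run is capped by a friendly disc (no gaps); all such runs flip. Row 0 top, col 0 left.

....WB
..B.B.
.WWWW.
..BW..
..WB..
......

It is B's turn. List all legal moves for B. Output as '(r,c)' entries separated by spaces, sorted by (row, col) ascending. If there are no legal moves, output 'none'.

Answer: (0,3) (1,0) (1,3) (3,0) (3,4) (4,1) (5,2)

Derivation:
(0,3): flips 1 -> legal
(1,0): flips 1 -> legal
(1,1): no bracket -> illegal
(1,3): flips 2 -> legal
(1,5): no bracket -> illegal
(2,0): no bracket -> illegal
(2,5): no bracket -> illegal
(3,0): flips 1 -> legal
(3,1): no bracket -> illegal
(3,4): flips 3 -> legal
(3,5): no bracket -> illegal
(4,1): flips 1 -> legal
(4,4): no bracket -> illegal
(5,1): no bracket -> illegal
(5,2): flips 1 -> legal
(5,3): no bracket -> illegal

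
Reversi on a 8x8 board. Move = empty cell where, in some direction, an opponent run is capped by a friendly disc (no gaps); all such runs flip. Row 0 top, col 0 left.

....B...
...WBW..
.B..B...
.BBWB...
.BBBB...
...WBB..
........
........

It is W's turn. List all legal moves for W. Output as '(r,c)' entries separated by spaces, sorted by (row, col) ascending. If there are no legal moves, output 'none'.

Answer: (2,0) (3,0) (3,5) (5,1) (5,6) (6,6)

Derivation:
(0,3): no bracket -> illegal
(0,5): no bracket -> illegal
(1,0): no bracket -> illegal
(1,1): no bracket -> illegal
(1,2): no bracket -> illegal
(2,0): flips 2 -> legal
(2,2): no bracket -> illegal
(2,3): no bracket -> illegal
(2,5): no bracket -> illegal
(3,0): flips 2 -> legal
(3,5): flips 3 -> legal
(4,0): no bracket -> illegal
(4,5): no bracket -> illegal
(4,6): no bracket -> illegal
(5,0): no bracket -> illegal
(5,1): flips 1 -> legal
(5,2): no bracket -> illegal
(5,6): flips 2 -> legal
(6,3): no bracket -> illegal
(6,4): no bracket -> illegal
(6,5): no bracket -> illegal
(6,6): flips 2 -> legal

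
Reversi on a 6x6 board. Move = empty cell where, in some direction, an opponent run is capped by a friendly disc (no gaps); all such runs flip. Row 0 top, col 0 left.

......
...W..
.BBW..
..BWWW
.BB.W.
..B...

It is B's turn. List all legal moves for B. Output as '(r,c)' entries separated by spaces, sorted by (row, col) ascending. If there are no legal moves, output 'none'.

(0,2): no bracket -> illegal
(0,3): no bracket -> illegal
(0,4): flips 1 -> legal
(1,2): no bracket -> illegal
(1,4): flips 1 -> legal
(2,4): flips 2 -> legal
(2,5): no bracket -> illegal
(4,3): no bracket -> illegal
(4,5): no bracket -> illegal
(5,3): no bracket -> illegal
(5,4): no bracket -> illegal
(5,5): flips 2 -> legal

Answer: (0,4) (1,4) (2,4) (5,5)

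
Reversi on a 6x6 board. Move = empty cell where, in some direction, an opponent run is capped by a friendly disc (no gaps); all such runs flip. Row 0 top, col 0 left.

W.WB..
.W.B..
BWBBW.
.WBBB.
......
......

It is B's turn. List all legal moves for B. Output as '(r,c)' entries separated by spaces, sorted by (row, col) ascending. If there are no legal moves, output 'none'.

Answer: (0,1) (1,0) (1,4) (1,5) (2,5) (3,0) (3,5) (4,0) (4,2)

Derivation:
(0,1): flips 1 -> legal
(1,0): flips 1 -> legal
(1,2): no bracket -> illegal
(1,4): flips 1 -> legal
(1,5): flips 1 -> legal
(2,5): flips 1 -> legal
(3,0): flips 1 -> legal
(3,5): flips 1 -> legal
(4,0): flips 1 -> legal
(4,1): no bracket -> illegal
(4,2): flips 1 -> legal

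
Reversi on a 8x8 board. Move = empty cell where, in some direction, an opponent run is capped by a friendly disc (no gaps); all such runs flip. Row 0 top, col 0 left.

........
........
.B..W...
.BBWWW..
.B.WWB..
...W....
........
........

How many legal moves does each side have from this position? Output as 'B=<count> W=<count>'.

-- B to move --
(1,3): no bracket -> illegal
(1,4): no bracket -> illegal
(1,5): no bracket -> illegal
(2,2): no bracket -> illegal
(2,3): flips 1 -> legal
(2,5): flips 1 -> legal
(2,6): no bracket -> illegal
(3,6): flips 3 -> legal
(4,2): flips 2 -> legal
(4,6): no bracket -> illegal
(5,2): no bracket -> illegal
(5,4): flips 1 -> legal
(5,5): no bracket -> illegal
(6,2): no bracket -> illegal
(6,3): no bracket -> illegal
(6,4): no bracket -> illegal
B mobility = 5
-- W to move --
(1,0): flips 2 -> legal
(1,1): no bracket -> illegal
(1,2): no bracket -> illegal
(2,0): no bracket -> illegal
(2,2): no bracket -> illegal
(2,3): no bracket -> illegal
(3,0): flips 2 -> legal
(3,6): no bracket -> illegal
(4,0): no bracket -> illegal
(4,2): no bracket -> illegal
(4,6): flips 1 -> legal
(5,0): no bracket -> illegal
(5,1): no bracket -> illegal
(5,2): no bracket -> illegal
(5,4): no bracket -> illegal
(5,5): flips 1 -> legal
(5,6): flips 1 -> legal
W mobility = 5

Answer: B=5 W=5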